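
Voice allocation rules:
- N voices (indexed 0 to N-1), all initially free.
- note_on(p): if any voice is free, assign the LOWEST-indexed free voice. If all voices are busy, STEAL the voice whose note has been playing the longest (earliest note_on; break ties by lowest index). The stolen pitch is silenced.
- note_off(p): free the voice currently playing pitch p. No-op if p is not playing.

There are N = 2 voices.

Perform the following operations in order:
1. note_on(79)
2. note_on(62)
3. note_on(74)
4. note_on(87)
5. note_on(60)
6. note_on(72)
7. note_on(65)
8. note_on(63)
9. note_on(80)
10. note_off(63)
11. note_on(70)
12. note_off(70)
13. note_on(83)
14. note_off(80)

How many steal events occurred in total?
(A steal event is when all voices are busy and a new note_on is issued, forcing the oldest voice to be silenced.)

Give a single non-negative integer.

Op 1: note_on(79): voice 0 is free -> assigned | voices=[79 -]
Op 2: note_on(62): voice 1 is free -> assigned | voices=[79 62]
Op 3: note_on(74): all voices busy, STEAL voice 0 (pitch 79, oldest) -> assign | voices=[74 62]
Op 4: note_on(87): all voices busy, STEAL voice 1 (pitch 62, oldest) -> assign | voices=[74 87]
Op 5: note_on(60): all voices busy, STEAL voice 0 (pitch 74, oldest) -> assign | voices=[60 87]
Op 6: note_on(72): all voices busy, STEAL voice 1 (pitch 87, oldest) -> assign | voices=[60 72]
Op 7: note_on(65): all voices busy, STEAL voice 0 (pitch 60, oldest) -> assign | voices=[65 72]
Op 8: note_on(63): all voices busy, STEAL voice 1 (pitch 72, oldest) -> assign | voices=[65 63]
Op 9: note_on(80): all voices busy, STEAL voice 0 (pitch 65, oldest) -> assign | voices=[80 63]
Op 10: note_off(63): free voice 1 | voices=[80 -]
Op 11: note_on(70): voice 1 is free -> assigned | voices=[80 70]
Op 12: note_off(70): free voice 1 | voices=[80 -]
Op 13: note_on(83): voice 1 is free -> assigned | voices=[80 83]
Op 14: note_off(80): free voice 0 | voices=[- 83]

Answer: 7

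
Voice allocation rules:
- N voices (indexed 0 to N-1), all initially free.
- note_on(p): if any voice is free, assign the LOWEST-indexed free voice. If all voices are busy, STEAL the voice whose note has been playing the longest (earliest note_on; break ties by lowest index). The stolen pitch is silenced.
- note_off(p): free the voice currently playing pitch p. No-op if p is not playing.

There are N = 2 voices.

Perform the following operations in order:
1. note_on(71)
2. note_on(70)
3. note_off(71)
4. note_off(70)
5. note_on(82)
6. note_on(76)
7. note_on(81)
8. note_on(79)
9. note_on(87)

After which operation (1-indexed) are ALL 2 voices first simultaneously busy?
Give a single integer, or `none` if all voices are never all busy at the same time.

Op 1: note_on(71): voice 0 is free -> assigned | voices=[71 -]
Op 2: note_on(70): voice 1 is free -> assigned | voices=[71 70]
Op 3: note_off(71): free voice 0 | voices=[- 70]
Op 4: note_off(70): free voice 1 | voices=[- -]
Op 5: note_on(82): voice 0 is free -> assigned | voices=[82 -]
Op 6: note_on(76): voice 1 is free -> assigned | voices=[82 76]
Op 7: note_on(81): all voices busy, STEAL voice 0 (pitch 82, oldest) -> assign | voices=[81 76]
Op 8: note_on(79): all voices busy, STEAL voice 1 (pitch 76, oldest) -> assign | voices=[81 79]
Op 9: note_on(87): all voices busy, STEAL voice 0 (pitch 81, oldest) -> assign | voices=[87 79]

Answer: 2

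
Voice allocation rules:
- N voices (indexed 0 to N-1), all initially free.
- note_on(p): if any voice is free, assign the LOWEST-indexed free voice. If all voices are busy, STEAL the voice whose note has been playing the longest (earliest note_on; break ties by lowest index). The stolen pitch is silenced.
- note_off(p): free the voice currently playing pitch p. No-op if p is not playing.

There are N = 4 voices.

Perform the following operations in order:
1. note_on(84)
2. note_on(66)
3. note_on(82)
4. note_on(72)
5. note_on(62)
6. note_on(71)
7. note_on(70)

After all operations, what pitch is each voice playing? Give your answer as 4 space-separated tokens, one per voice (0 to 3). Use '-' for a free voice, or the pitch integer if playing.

Op 1: note_on(84): voice 0 is free -> assigned | voices=[84 - - -]
Op 2: note_on(66): voice 1 is free -> assigned | voices=[84 66 - -]
Op 3: note_on(82): voice 2 is free -> assigned | voices=[84 66 82 -]
Op 4: note_on(72): voice 3 is free -> assigned | voices=[84 66 82 72]
Op 5: note_on(62): all voices busy, STEAL voice 0 (pitch 84, oldest) -> assign | voices=[62 66 82 72]
Op 6: note_on(71): all voices busy, STEAL voice 1 (pitch 66, oldest) -> assign | voices=[62 71 82 72]
Op 7: note_on(70): all voices busy, STEAL voice 2 (pitch 82, oldest) -> assign | voices=[62 71 70 72]

Answer: 62 71 70 72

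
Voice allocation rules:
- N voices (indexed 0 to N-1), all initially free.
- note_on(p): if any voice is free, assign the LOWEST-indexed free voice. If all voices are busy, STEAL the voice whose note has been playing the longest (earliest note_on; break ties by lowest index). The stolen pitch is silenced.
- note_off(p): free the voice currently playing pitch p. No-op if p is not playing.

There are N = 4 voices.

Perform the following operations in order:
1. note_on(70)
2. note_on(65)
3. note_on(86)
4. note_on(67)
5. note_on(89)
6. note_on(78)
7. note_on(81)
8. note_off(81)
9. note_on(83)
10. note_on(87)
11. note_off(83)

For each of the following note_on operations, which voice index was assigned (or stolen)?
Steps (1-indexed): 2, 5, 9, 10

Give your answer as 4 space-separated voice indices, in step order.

Answer: 1 0 2 3

Derivation:
Op 1: note_on(70): voice 0 is free -> assigned | voices=[70 - - -]
Op 2: note_on(65): voice 1 is free -> assigned | voices=[70 65 - -]
Op 3: note_on(86): voice 2 is free -> assigned | voices=[70 65 86 -]
Op 4: note_on(67): voice 3 is free -> assigned | voices=[70 65 86 67]
Op 5: note_on(89): all voices busy, STEAL voice 0 (pitch 70, oldest) -> assign | voices=[89 65 86 67]
Op 6: note_on(78): all voices busy, STEAL voice 1 (pitch 65, oldest) -> assign | voices=[89 78 86 67]
Op 7: note_on(81): all voices busy, STEAL voice 2 (pitch 86, oldest) -> assign | voices=[89 78 81 67]
Op 8: note_off(81): free voice 2 | voices=[89 78 - 67]
Op 9: note_on(83): voice 2 is free -> assigned | voices=[89 78 83 67]
Op 10: note_on(87): all voices busy, STEAL voice 3 (pitch 67, oldest) -> assign | voices=[89 78 83 87]
Op 11: note_off(83): free voice 2 | voices=[89 78 - 87]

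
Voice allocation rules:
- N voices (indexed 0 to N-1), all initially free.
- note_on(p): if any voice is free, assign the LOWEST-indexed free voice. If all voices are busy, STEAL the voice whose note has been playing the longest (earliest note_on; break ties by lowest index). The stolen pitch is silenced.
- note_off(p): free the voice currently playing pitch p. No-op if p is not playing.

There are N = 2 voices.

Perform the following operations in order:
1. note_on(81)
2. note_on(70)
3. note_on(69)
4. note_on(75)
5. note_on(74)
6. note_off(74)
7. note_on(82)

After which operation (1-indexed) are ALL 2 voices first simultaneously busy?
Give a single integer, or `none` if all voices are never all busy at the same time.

Op 1: note_on(81): voice 0 is free -> assigned | voices=[81 -]
Op 2: note_on(70): voice 1 is free -> assigned | voices=[81 70]
Op 3: note_on(69): all voices busy, STEAL voice 0 (pitch 81, oldest) -> assign | voices=[69 70]
Op 4: note_on(75): all voices busy, STEAL voice 1 (pitch 70, oldest) -> assign | voices=[69 75]
Op 5: note_on(74): all voices busy, STEAL voice 0 (pitch 69, oldest) -> assign | voices=[74 75]
Op 6: note_off(74): free voice 0 | voices=[- 75]
Op 7: note_on(82): voice 0 is free -> assigned | voices=[82 75]

Answer: 2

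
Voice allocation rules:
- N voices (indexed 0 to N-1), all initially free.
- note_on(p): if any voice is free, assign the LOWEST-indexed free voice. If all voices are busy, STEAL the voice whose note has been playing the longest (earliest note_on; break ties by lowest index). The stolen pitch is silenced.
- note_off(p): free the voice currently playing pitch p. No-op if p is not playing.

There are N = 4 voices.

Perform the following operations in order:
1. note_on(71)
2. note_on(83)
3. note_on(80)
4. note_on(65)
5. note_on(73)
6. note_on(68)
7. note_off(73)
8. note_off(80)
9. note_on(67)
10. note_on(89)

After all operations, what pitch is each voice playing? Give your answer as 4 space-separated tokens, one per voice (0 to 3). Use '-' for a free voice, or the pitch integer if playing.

Answer: 67 68 89 65

Derivation:
Op 1: note_on(71): voice 0 is free -> assigned | voices=[71 - - -]
Op 2: note_on(83): voice 1 is free -> assigned | voices=[71 83 - -]
Op 3: note_on(80): voice 2 is free -> assigned | voices=[71 83 80 -]
Op 4: note_on(65): voice 3 is free -> assigned | voices=[71 83 80 65]
Op 5: note_on(73): all voices busy, STEAL voice 0 (pitch 71, oldest) -> assign | voices=[73 83 80 65]
Op 6: note_on(68): all voices busy, STEAL voice 1 (pitch 83, oldest) -> assign | voices=[73 68 80 65]
Op 7: note_off(73): free voice 0 | voices=[- 68 80 65]
Op 8: note_off(80): free voice 2 | voices=[- 68 - 65]
Op 9: note_on(67): voice 0 is free -> assigned | voices=[67 68 - 65]
Op 10: note_on(89): voice 2 is free -> assigned | voices=[67 68 89 65]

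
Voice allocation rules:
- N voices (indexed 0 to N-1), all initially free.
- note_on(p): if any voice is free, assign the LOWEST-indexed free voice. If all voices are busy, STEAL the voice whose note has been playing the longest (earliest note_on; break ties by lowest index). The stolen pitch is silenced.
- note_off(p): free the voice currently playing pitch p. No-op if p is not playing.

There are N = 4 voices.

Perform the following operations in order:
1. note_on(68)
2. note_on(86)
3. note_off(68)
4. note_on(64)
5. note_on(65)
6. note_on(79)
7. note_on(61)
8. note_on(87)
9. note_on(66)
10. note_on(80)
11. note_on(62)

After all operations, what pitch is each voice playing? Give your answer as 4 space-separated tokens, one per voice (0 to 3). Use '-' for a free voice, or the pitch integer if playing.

Answer: 87 62 66 80

Derivation:
Op 1: note_on(68): voice 0 is free -> assigned | voices=[68 - - -]
Op 2: note_on(86): voice 1 is free -> assigned | voices=[68 86 - -]
Op 3: note_off(68): free voice 0 | voices=[- 86 - -]
Op 4: note_on(64): voice 0 is free -> assigned | voices=[64 86 - -]
Op 5: note_on(65): voice 2 is free -> assigned | voices=[64 86 65 -]
Op 6: note_on(79): voice 3 is free -> assigned | voices=[64 86 65 79]
Op 7: note_on(61): all voices busy, STEAL voice 1 (pitch 86, oldest) -> assign | voices=[64 61 65 79]
Op 8: note_on(87): all voices busy, STEAL voice 0 (pitch 64, oldest) -> assign | voices=[87 61 65 79]
Op 9: note_on(66): all voices busy, STEAL voice 2 (pitch 65, oldest) -> assign | voices=[87 61 66 79]
Op 10: note_on(80): all voices busy, STEAL voice 3 (pitch 79, oldest) -> assign | voices=[87 61 66 80]
Op 11: note_on(62): all voices busy, STEAL voice 1 (pitch 61, oldest) -> assign | voices=[87 62 66 80]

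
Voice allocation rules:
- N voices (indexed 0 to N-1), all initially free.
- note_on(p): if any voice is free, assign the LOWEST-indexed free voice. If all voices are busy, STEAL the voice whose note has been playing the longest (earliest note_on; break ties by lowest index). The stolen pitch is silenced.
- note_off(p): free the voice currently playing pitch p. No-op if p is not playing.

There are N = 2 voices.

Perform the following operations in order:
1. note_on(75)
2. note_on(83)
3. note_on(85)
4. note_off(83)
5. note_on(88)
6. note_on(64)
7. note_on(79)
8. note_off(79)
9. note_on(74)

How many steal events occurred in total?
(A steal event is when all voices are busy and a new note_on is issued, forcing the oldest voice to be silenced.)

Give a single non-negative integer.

Answer: 3

Derivation:
Op 1: note_on(75): voice 0 is free -> assigned | voices=[75 -]
Op 2: note_on(83): voice 1 is free -> assigned | voices=[75 83]
Op 3: note_on(85): all voices busy, STEAL voice 0 (pitch 75, oldest) -> assign | voices=[85 83]
Op 4: note_off(83): free voice 1 | voices=[85 -]
Op 5: note_on(88): voice 1 is free -> assigned | voices=[85 88]
Op 6: note_on(64): all voices busy, STEAL voice 0 (pitch 85, oldest) -> assign | voices=[64 88]
Op 7: note_on(79): all voices busy, STEAL voice 1 (pitch 88, oldest) -> assign | voices=[64 79]
Op 8: note_off(79): free voice 1 | voices=[64 -]
Op 9: note_on(74): voice 1 is free -> assigned | voices=[64 74]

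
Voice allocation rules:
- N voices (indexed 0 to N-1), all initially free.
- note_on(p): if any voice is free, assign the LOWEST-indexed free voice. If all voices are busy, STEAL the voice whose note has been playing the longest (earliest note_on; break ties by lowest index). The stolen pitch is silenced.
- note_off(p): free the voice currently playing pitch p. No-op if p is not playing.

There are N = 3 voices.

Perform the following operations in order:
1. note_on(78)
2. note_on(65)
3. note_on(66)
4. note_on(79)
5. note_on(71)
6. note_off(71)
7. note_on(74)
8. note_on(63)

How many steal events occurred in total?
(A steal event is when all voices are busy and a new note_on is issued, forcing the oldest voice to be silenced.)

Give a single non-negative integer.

Op 1: note_on(78): voice 0 is free -> assigned | voices=[78 - -]
Op 2: note_on(65): voice 1 is free -> assigned | voices=[78 65 -]
Op 3: note_on(66): voice 2 is free -> assigned | voices=[78 65 66]
Op 4: note_on(79): all voices busy, STEAL voice 0 (pitch 78, oldest) -> assign | voices=[79 65 66]
Op 5: note_on(71): all voices busy, STEAL voice 1 (pitch 65, oldest) -> assign | voices=[79 71 66]
Op 6: note_off(71): free voice 1 | voices=[79 - 66]
Op 7: note_on(74): voice 1 is free -> assigned | voices=[79 74 66]
Op 8: note_on(63): all voices busy, STEAL voice 2 (pitch 66, oldest) -> assign | voices=[79 74 63]

Answer: 3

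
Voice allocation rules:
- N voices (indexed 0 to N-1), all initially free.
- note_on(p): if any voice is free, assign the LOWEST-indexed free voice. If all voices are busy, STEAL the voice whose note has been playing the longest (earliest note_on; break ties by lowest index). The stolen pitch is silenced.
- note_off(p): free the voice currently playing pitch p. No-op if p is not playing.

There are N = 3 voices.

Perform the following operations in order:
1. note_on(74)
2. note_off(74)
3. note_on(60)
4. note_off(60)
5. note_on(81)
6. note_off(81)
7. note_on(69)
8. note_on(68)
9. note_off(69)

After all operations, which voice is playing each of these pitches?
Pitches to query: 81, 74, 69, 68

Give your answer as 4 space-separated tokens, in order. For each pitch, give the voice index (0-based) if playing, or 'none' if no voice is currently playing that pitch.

Answer: none none none 1

Derivation:
Op 1: note_on(74): voice 0 is free -> assigned | voices=[74 - -]
Op 2: note_off(74): free voice 0 | voices=[- - -]
Op 3: note_on(60): voice 0 is free -> assigned | voices=[60 - -]
Op 4: note_off(60): free voice 0 | voices=[- - -]
Op 5: note_on(81): voice 0 is free -> assigned | voices=[81 - -]
Op 6: note_off(81): free voice 0 | voices=[- - -]
Op 7: note_on(69): voice 0 is free -> assigned | voices=[69 - -]
Op 8: note_on(68): voice 1 is free -> assigned | voices=[69 68 -]
Op 9: note_off(69): free voice 0 | voices=[- 68 -]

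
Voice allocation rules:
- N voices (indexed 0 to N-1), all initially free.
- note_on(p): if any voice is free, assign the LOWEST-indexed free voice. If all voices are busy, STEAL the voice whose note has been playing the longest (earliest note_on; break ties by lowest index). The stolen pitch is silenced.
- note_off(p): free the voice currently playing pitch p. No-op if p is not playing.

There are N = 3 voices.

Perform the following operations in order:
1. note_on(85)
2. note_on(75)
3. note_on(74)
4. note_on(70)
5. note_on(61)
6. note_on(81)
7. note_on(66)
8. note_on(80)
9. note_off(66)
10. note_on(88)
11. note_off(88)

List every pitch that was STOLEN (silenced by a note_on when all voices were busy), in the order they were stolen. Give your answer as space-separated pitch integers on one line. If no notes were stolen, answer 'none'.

Answer: 85 75 74 70 61

Derivation:
Op 1: note_on(85): voice 0 is free -> assigned | voices=[85 - -]
Op 2: note_on(75): voice 1 is free -> assigned | voices=[85 75 -]
Op 3: note_on(74): voice 2 is free -> assigned | voices=[85 75 74]
Op 4: note_on(70): all voices busy, STEAL voice 0 (pitch 85, oldest) -> assign | voices=[70 75 74]
Op 5: note_on(61): all voices busy, STEAL voice 1 (pitch 75, oldest) -> assign | voices=[70 61 74]
Op 6: note_on(81): all voices busy, STEAL voice 2 (pitch 74, oldest) -> assign | voices=[70 61 81]
Op 7: note_on(66): all voices busy, STEAL voice 0 (pitch 70, oldest) -> assign | voices=[66 61 81]
Op 8: note_on(80): all voices busy, STEAL voice 1 (pitch 61, oldest) -> assign | voices=[66 80 81]
Op 9: note_off(66): free voice 0 | voices=[- 80 81]
Op 10: note_on(88): voice 0 is free -> assigned | voices=[88 80 81]
Op 11: note_off(88): free voice 0 | voices=[- 80 81]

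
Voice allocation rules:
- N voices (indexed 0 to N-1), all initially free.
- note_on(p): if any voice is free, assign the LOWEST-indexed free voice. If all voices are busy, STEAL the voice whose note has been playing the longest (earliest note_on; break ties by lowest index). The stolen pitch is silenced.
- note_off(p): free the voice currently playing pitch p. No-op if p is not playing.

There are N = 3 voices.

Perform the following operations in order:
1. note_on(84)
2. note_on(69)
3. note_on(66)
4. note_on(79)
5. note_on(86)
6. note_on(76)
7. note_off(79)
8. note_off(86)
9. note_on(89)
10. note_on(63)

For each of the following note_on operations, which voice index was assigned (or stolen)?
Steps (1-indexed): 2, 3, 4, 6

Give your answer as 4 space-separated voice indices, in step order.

Answer: 1 2 0 2

Derivation:
Op 1: note_on(84): voice 0 is free -> assigned | voices=[84 - -]
Op 2: note_on(69): voice 1 is free -> assigned | voices=[84 69 -]
Op 3: note_on(66): voice 2 is free -> assigned | voices=[84 69 66]
Op 4: note_on(79): all voices busy, STEAL voice 0 (pitch 84, oldest) -> assign | voices=[79 69 66]
Op 5: note_on(86): all voices busy, STEAL voice 1 (pitch 69, oldest) -> assign | voices=[79 86 66]
Op 6: note_on(76): all voices busy, STEAL voice 2 (pitch 66, oldest) -> assign | voices=[79 86 76]
Op 7: note_off(79): free voice 0 | voices=[- 86 76]
Op 8: note_off(86): free voice 1 | voices=[- - 76]
Op 9: note_on(89): voice 0 is free -> assigned | voices=[89 - 76]
Op 10: note_on(63): voice 1 is free -> assigned | voices=[89 63 76]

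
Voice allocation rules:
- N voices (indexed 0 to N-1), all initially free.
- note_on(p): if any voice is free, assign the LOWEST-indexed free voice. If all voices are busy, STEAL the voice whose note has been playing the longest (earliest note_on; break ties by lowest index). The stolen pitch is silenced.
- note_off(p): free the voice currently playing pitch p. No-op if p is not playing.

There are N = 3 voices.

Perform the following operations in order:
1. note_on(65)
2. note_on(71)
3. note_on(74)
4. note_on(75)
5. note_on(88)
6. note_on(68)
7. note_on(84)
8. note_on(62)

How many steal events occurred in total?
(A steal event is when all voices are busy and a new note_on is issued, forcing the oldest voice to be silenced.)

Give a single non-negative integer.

Op 1: note_on(65): voice 0 is free -> assigned | voices=[65 - -]
Op 2: note_on(71): voice 1 is free -> assigned | voices=[65 71 -]
Op 3: note_on(74): voice 2 is free -> assigned | voices=[65 71 74]
Op 4: note_on(75): all voices busy, STEAL voice 0 (pitch 65, oldest) -> assign | voices=[75 71 74]
Op 5: note_on(88): all voices busy, STEAL voice 1 (pitch 71, oldest) -> assign | voices=[75 88 74]
Op 6: note_on(68): all voices busy, STEAL voice 2 (pitch 74, oldest) -> assign | voices=[75 88 68]
Op 7: note_on(84): all voices busy, STEAL voice 0 (pitch 75, oldest) -> assign | voices=[84 88 68]
Op 8: note_on(62): all voices busy, STEAL voice 1 (pitch 88, oldest) -> assign | voices=[84 62 68]

Answer: 5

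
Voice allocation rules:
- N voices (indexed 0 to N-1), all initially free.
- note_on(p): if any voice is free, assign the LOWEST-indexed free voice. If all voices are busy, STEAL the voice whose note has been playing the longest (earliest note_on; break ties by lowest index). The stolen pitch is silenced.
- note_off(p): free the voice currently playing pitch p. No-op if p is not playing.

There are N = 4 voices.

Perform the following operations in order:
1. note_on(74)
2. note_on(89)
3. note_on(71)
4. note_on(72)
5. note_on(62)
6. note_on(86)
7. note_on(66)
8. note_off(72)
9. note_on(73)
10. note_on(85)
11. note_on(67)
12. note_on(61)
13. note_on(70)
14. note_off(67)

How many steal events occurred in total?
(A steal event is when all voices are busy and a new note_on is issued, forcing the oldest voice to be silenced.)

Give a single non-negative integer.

Op 1: note_on(74): voice 0 is free -> assigned | voices=[74 - - -]
Op 2: note_on(89): voice 1 is free -> assigned | voices=[74 89 - -]
Op 3: note_on(71): voice 2 is free -> assigned | voices=[74 89 71 -]
Op 4: note_on(72): voice 3 is free -> assigned | voices=[74 89 71 72]
Op 5: note_on(62): all voices busy, STEAL voice 0 (pitch 74, oldest) -> assign | voices=[62 89 71 72]
Op 6: note_on(86): all voices busy, STEAL voice 1 (pitch 89, oldest) -> assign | voices=[62 86 71 72]
Op 7: note_on(66): all voices busy, STEAL voice 2 (pitch 71, oldest) -> assign | voices=[62 86 66 72]
Op 8: note_off(72): free voice 3 | voices=[62 86 66 -]
Op 9: note_on(73): voice 3 is free -> assigned | voices=[62 86 66 73]
Op 10: note_on(85): all voices busy, STEAL voice 0 (pitch 62, oldest) -> assign | voices=[85 86 66 73]
Op 11: note_on(67): all voices busy, STEAL voice 1 (pitch 86, oldest) -> assign | voices=[85 67 66 73]
Op 12: note_on(61): all voices busy, STEAL voice 2 (pitch 66, oldest) -> assign | voices=[85 67 61 73]
Op 13: note_on(70): all voices busy, STEAL voice 3 (pitch 73, oldest) -> assign | voices=[85 67 61 70]
Op 14: note_off(67): free voice 1 | voices=[85 - 61 70]

Answer: 7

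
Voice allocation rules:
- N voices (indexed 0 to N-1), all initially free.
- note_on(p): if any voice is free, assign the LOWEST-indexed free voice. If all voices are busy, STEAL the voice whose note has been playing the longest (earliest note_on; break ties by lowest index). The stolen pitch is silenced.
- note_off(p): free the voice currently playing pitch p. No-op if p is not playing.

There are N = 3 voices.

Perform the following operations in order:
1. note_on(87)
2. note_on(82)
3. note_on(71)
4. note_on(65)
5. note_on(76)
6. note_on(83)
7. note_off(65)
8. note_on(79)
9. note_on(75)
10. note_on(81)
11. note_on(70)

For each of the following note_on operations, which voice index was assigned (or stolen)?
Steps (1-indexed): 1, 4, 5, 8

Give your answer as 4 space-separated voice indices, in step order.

Answer: 0 0 1 0

Derivation:
Op 1: note_on(87): voice 0 is free -> assigned | voices=[87 - -]
Op 2: note_on(82): voice 1 is free -> assigned | voices=[87 82 -]
Op 3: note_on(71): voice 2 is free -> assigned | voices=[87 82 71]
Op 4: note_on(65): all voices busy, STEAL voice 0 (pitch 87, oldest) -> assign | voices=[65 82 71]
Op 5: note_on(76): all voices busy, STEAL voice 1 (pitch 82, oldest) -> assign | voices=[65 76 71]
Op 6: note_on(83): all voices busy, STEAL voice 2 (pitch 71, oldest) -> assign | voices=[65 76 83]
Op 7: note_off(65): free voice 0 | voices=[- 76 83]
Op 8: note_on(79): voice 0 is free -> assigned | voices=[79 76 83]
Op 9: note_on(75): all voices busy, STEAL voice 1 (pitch 76, oldest) -> assign | voices=[79 75 83]
Op 10: note_on(81): all voices busy, STEAL voice 2 (pitch 83, oldest) -> assign | voices=[79 75 81]
Op 11: note_on(70): all voices busy, STEAL voice 0 (pitch 79, oldest) -> assign | voices=[70 75 81]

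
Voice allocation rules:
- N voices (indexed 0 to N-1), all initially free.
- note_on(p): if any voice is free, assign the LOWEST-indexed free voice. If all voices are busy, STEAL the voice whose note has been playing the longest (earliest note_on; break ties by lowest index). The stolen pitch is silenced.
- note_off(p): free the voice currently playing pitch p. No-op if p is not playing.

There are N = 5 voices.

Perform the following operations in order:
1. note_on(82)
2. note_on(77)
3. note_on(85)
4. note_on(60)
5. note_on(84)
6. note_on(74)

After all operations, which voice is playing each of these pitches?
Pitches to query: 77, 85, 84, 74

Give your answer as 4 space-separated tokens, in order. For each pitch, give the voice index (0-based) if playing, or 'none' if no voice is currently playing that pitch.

Op 1: note_on(82): voice 0 is free -> assigned | voices=[82 - - - -]
Op 2: note_on(77): voice 1 is free -> assigned | voices=[82 77 - - -]
Op 3: note_on(85): voice 2 is free -> assigned | voices=[82 77 85 - -]
Op 4: note_on(60): voice 3 is free -> assigned | voices=[82 77 85 60 -]
Op 5: note_on(84): voice 4 is free -> assigned | voices=[82 77 85 60 84]
Op 6: note_on(74): all voices busy, STEAL voice 0 (pitch 82, oldest) -> assign | voices=[74 77 85 60 84]

Answer: 1 2 4 0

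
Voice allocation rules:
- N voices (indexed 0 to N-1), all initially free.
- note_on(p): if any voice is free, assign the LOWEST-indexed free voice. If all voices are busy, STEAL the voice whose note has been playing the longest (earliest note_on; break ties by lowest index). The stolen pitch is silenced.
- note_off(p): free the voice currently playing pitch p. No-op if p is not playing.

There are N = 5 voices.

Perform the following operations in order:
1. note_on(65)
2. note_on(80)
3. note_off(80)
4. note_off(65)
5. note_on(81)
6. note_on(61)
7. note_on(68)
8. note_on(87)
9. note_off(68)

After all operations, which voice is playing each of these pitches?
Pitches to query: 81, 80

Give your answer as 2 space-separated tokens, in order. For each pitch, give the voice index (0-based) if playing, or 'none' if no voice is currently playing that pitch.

Op 1: note_on(65): voice 0 is free -> assigned | voices=[65 - - - -]
Op 2: note_on(80): voice 1 is free -> assigned | voices=[65 80 - - -]
Op 3: note_off(80): free voice 1 | voices=[65 - - - -]
Op 4: note_off(65): free voice 0 | voices=[- - - - -]
Op 5: note_on(81): voice 0 is free -> assigned | voices=[81 - - - -]
Op 6: note_on(61): voice 1 is free -> assigned | voices=[81 61 - - -]
Op 7: note_on(68): voice 2 is free -> assigned | voices=[81 61 68 - -]
Op 8: note_on(87): voice 3 is free -> assigned | voices=[81 61 68 87 -]
Op 9: note_off(68): free voice 2 | voices=[81 61 - 87 -]

Answer: 0 none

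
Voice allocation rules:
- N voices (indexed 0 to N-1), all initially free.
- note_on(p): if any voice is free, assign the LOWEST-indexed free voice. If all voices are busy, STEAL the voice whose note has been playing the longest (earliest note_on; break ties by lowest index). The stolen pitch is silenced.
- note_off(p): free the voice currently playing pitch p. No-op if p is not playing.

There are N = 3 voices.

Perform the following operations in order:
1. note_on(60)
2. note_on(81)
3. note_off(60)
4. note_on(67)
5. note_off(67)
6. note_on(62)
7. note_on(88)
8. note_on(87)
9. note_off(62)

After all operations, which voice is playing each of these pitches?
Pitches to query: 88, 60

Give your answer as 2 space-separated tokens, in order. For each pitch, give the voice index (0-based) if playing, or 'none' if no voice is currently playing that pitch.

Answer: 2 none

Derivation:
Op 1: note_on(60): voice 0 is free -> assigned | voices=[60 - -]
Op 2: note_on(81): voice 1 is free -> assigned | voices=[60 81 -]
Op 3: note_off(60): free voice 0 | voices=[- 81 -]
Op 4: note_on(67): voice 0 is free -> assigned | voices=[67 81 -]
Op 5: note_off(67): free voice 0 | voices=[- 81 -]
Op 6: note_on(62): voice 0 is free -> assigned | voices=[62 81 -]
Op 7: note_on(88): voice 2 is free -> assigned | voices=[62 81 88]
Op 8: note_on(87): all voices busy, STEAL voice 1 (pitch 81, oldest) -> assign | voices=[62 87 88]
Op 9: note_off(62): free voice 0 | voices=[- 87 88]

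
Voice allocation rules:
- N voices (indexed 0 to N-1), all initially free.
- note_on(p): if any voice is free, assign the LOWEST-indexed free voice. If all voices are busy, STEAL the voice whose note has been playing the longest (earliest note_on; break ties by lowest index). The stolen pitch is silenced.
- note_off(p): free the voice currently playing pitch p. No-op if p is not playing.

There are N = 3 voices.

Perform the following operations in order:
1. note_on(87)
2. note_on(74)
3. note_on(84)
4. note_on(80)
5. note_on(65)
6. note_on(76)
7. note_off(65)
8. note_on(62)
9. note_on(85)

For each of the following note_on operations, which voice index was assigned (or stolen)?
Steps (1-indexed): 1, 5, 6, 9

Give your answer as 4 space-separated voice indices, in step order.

Op 1: note_on(87): voice 0 is free -> assigned | voices=[87 - -]
Op 2: note_on(74): voice 1 is free -> assigned | voices=[87 74 -]
Op 3: note_on(84): voice 2 is free -> assigned | voices=[87 74 84]
Op 4: note_on(80): all voices busy, STEAL voice 0 (pitch 87, oldest) -> assign | voices=[80 74 84]
Op 5: note_on(65): all voices busy, STEAL voice 1 (pitch 74, oldest) -> assign | voices=[80 65 84]
Op 6: note_on(76): all voices busy, STEAL voice 2 (pitch 84, oldest) -> assign | voices=[80 65 76]
Op 7: note_off(65): free voice 1 | voices=[80 - 76]
Op 8: note_on(62): voice 1 is free -> assigned | voices=[80 62 76]
Op 9: note_on(85): all voices busy, STEAL voice 0 (pitch 80, oldest) -> assign | voices=[85 62 76]

Answer: 0 1 2 0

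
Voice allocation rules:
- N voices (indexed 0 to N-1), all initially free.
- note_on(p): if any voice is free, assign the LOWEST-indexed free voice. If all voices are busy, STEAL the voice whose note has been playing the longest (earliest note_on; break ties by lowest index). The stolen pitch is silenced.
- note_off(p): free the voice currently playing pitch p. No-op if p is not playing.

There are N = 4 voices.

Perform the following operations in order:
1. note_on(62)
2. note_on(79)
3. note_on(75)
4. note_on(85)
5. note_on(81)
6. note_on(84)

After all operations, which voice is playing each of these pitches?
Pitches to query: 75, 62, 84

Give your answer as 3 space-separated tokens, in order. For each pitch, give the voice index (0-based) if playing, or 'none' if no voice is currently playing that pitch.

Answer: 2 none 1

Derivation:
Op 1: note_on(62): voice 0 is free -> assigned | voices=[62 - - -]
Op 2: note_on(79): voice 1 is free -> assigned | voices=[62 79 - -]
Op 3: note_on(75): voice 2 is free -> assigned | voices=[62 79 75 -]
Op 4: note_on(85): voice 3 is free -> assigned | voices=[62 79 75 85]
Op 5: note_on(81): all voices busy, STEAL voice 0 (pitch 62, oldest) -> assign | voices=[81 79 75 85]
Op 6: note_on(84): all voices busy, STEAL voice 1 (pitch 79, oldest) -> assign | voices=[81 84 75 85]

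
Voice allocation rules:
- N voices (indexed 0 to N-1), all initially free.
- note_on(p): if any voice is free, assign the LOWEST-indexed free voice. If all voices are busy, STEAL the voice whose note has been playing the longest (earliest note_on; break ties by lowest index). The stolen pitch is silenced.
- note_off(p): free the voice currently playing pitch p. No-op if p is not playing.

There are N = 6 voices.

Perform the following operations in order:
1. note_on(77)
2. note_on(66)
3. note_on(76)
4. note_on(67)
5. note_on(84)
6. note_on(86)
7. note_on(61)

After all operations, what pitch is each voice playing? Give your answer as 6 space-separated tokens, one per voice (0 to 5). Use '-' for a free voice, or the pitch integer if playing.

Op 1: note_on(77): voice 0 is free -> assigned | voices=[77 - - - - -]
Op 2: note_on(66): voice 1 is free -> assigned | voices=[77 66 - - - -]
Op 3: note_on(76): voice 2 is free -> assigned | voices=[77 66 76 - - -]
Op 4: note_on(67): voice 3 is free -> assigned | voices=[77 66 76 67 - -]
Op 5: note_on(84): voice 4 is free -> assigned | voices=[77 66 76 67 84 -]
Op 6: note_on(86): voice 5 is free -> assigned | voices=[77 66 76 67 84 86]
Op 7: note_on(61): all voices busy, STEAL voice 0 (pitch 77, oldest) -> assign | voices=[61 66 76 67 84 86]

Answer: 61 66 76 67 84 86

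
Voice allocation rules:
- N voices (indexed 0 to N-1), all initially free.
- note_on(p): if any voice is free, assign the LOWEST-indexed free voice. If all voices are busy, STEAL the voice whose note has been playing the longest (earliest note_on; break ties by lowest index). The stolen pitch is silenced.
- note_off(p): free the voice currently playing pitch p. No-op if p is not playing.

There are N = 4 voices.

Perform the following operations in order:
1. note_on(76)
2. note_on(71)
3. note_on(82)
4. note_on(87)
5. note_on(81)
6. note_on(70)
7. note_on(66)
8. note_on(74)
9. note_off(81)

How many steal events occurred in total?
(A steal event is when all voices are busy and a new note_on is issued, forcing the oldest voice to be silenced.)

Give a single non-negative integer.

Op 1: note_on(76): voice 0 is free -> assigned | voices=[76 - - -]
Op 2: note_on(71): voice 1 is free -> assigned | voices=[76 71 - -]
Op 3: note_on(82): voice 2 is free -> assigned | voices=[76 71 82 -]
Op 4: note_on(87): voice 3 is free -> assigned | voices=[76 71 82 87]
Op 5: note_on(81): all voices busy, STEAL voice 0 (pitch 76, oldest) -> assign | voices=[81 71 82 87]
Op 6: note_on(70): all voices busy, STEAL voice 1 (pitch 71, oldest) -> assign | voices=[81 70 82 87]
Op 7: note_on(66): all voices busy, STEAL voice 2 (pitch 82, oldest) -> assign | voices=[81 70 66 87]
Op 8: note_on(74): all voices busy, STEAL voice 3 (pitch 87, oldest) -> assign | voices=[81 70 66 74]
Op 9: note_off(81): free voice 0 | voices=[- 70 66 74]

Answer: 4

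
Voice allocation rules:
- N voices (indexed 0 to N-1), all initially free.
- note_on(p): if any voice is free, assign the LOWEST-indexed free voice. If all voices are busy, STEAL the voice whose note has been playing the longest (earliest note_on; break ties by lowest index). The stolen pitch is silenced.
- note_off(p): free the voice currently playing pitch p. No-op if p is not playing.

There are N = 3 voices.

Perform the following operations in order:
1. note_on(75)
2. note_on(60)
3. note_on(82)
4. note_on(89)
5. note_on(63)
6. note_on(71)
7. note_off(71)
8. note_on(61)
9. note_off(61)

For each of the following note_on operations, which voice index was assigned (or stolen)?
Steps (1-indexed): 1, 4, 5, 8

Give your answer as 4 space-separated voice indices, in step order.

Answer: 0 0 1 2

Derivation:
Op 1: note_on(75): voice 0 is free -> assigned | voices=[75 - -]
Op 2: note_on(60): voice 1 is free -> assigned | voices=[75 60 -]
Op 3: note_on(82): voice 2 is free -> assigned | voices=[75 60 82]
Op 4: note_on(89): all voices busy, STEAL voice 0 (pitch 75, oldest) -> assign | voices=[89 60 82]
Op 5: note_on(63): all voices busy, STEAL voice 1 (pitch 60, oldest) -> assign | voices=[89 63 82]
Op 6: note_on(71): all voices busy, STEAL voice 2 (pitch 82, oldest) -> assign | voices=[89 63 71]
Op 7: note_off(71): free voice 2 | voices=[89 63 -]
Op 8: note_on(61): voice 2 is free -> assigned | voices=[89 63 61]
Op 9: note_off(61): free voice 2 | voices=[89 63 -]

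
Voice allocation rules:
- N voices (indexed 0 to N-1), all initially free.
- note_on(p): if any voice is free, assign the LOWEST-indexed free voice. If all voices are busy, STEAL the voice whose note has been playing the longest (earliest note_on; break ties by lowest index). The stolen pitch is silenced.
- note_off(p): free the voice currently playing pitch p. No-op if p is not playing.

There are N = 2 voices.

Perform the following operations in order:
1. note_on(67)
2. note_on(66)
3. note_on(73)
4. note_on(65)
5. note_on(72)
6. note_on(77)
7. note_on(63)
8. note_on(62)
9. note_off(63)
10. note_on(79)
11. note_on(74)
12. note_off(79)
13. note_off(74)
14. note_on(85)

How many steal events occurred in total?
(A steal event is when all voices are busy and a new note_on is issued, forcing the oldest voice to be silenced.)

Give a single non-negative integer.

Answer: 7

Derivation:
Op 1: note_on(67): voice 0 is free -> assigned | voices=[67 -]
Op 2: note_on(66): voice 1 is free -> assigned | voices=[67 66]
Op 3: note_on(73): all voices busy, STEAL voice 0 (pitch 67, oldest) -> assign | voices=[73 66]
Op 4: note_on(65): all voices busy, STEAL voice 1 (pitch 66, oldest) -> assign | voices=[73 65]
Op 5: note_on(72): all voices busy, STEAL voice 0 (pitch 73, oldest) -> assign | voices=[72 65]
Op 6: note_on(77): all voices busy, STEAL voice 1 (pitch 65, oldest) -> assign | voices=[72 77]
Op 7: note_on(63): all voices busy, STEAL voice 0 (pitch 72, oldest) -> assign | voices=[63 77]
Op 8: note_on(62): all voices busy, STEAL voice 1 (pitch 77, oldest) -> assign | voices=[63 62]
Op 9: note_off(63): free voice 0 | voices=[- 62]
Op 10: note_on(79): voice 0 is free -> assigned | voices=[79 62]
Op 11: note_on(74): all voices busy, STEAL voice 1 (pitch 62, oldest) -> assign | voices=[79 74]
Op 12: note_off(79): free voice 0 | voices=[- 74]
Op 13: note_off(74): free voice 1 | voices=[- -]
Op 14: note_on(85): voice 0 is free -> assigned | voices=[85 -]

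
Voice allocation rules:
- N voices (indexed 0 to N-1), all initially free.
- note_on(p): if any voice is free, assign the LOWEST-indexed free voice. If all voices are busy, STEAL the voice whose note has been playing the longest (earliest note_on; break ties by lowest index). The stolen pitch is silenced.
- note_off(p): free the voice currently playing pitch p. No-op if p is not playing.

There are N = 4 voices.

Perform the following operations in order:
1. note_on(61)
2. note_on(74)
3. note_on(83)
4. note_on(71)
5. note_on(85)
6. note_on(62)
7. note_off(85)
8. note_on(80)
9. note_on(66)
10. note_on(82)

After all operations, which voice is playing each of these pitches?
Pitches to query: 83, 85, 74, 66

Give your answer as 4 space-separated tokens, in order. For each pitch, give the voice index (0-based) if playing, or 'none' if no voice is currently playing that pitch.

Op 1: note_on(61): voice 0 is free -> assigned | voices=[61 - - -]
Op 2: note_on(74): voice 1 is free -> assigned | voices=[61 74 - -]
Op 3: note_on(83): voice 2 is free -> assigned | voices=[61 74 83 -]
Op 4: note_on(71): voice 3 is free -> assigned | voices=[61 74 83 71]
Op 5: note_on(85): all voices busy, STEAL voice 0 (pitch 61, oldest) -> assign | voices=[85 74 83 71]
Op 6: note_on(62): all voices busy, STEAL voice 1 (pitch 74, oldest) -> assign | voices=[85 62 83 71]
Op 7: note_off(85): free voice 0 | voices=[- 62 83 71]
Op 8: note_on(80): voice 0 is free -> assigned | voices=[80 62 83 71]
Op 9: note_on(66): all voices busy, STEAL voice 2 (pitch 83, oldest) -> assign | voices=[80 62 66 71]
Op 10: note_on(82): all voices busy, STEAL voice 3 (pitch 71, oldest) -> assign | voices=[80 62 66 82]

Answer: none none none 2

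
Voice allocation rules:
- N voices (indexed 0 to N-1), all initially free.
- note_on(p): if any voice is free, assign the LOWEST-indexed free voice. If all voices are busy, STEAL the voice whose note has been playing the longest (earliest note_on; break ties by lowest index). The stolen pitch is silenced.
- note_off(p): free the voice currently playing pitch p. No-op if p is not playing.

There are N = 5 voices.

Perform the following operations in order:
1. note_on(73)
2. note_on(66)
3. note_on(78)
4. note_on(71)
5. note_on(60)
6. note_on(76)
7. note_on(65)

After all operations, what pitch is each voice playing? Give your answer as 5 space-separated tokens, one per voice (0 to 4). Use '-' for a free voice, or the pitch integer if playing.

Answer: 76 65 78 71 60

Derivation:
Op 1: note_on(73): voice 0 is free -> assigned | voices=[73 - - - -]
Op 2: note_on(66): voice 1 is free -> assigned | voices=[73 66 - - -]
Op 3: note_on(78): voice 2 is free -> assigned | voices=[73 66 78 - -]
Op 4: note_on(71): voice 3 is free -> assigned | voices=[73 66 78 71 -]
Op 5: note_on(60): voice 4 is free -> assigned | voices=[73 66 78 71 60]
Op 6: note_on(76): all voices busy, STEAL voice 0 (pitch 73, oldest) -> assign | voices=[76 66 78 71 60]
Op 7: note_on(65): all voices busy, STEAL voice 1 (pitch 66, oldest) -> assign | voices=[76 65 78 71 60]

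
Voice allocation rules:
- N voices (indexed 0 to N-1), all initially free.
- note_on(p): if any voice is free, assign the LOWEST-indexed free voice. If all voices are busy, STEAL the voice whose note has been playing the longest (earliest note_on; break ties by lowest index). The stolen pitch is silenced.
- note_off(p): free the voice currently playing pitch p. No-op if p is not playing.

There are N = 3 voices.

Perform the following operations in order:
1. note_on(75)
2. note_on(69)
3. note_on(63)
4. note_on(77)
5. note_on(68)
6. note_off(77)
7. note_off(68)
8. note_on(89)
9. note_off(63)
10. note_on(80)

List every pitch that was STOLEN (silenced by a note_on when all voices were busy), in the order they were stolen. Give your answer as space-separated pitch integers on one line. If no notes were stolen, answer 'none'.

Answer: 75 69

Derivation:
Op 1: note_on(75): voice 0 is free -> assigned | voices=[75 - -]
Op 2: note_on(69): voice 1 is free -> assigned | voices=[75 69 -]
Op 3: note_on(63): voice 2 is free -> assigned | voices=[75 69 63]
Op 4: note_on(77): all voices busy, STEAL voice 0 (pitch 75, oldest) -> assign | voices=[77 69 63]
Op 5: note_on(68): all voices busy, STEAL voice 1 (pitch 69, oldest) -> assign | voices=[77 68 63]
Op 6: note_off(77): free voice 0 | voices=[- 68 63]
Op 7: note_off(68): free voice 1 | voices=[- - 63]
Op 8: note_on(89): voice 0 is free -> assigned | voices=[89 - 63]
Op 9: note_off(63): free voice 2 | voices=[89 - -]
Op 10: note_on(80): voice 1 is free -> assigned | voices=[89 80 -]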